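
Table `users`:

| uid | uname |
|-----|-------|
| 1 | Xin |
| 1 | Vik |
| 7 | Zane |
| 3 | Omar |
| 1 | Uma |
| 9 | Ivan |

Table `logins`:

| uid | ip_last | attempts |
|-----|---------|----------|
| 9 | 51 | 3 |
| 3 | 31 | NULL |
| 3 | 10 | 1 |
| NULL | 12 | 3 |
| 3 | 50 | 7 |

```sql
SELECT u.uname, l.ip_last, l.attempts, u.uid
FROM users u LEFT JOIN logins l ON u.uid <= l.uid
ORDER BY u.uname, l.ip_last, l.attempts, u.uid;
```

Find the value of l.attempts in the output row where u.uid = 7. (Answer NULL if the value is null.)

LEFT JOIN keeps every row from `users`; unmatched rows get NULL for `logins`'s columns.
Matching on u.uid <= l.uid. A NULL in a compared column never satisfies the condition.
- u row (uid=1): matches 4 l row(s) → 4 output row(s).
- u row (uid=1): matches 4 l row(s) → 4 output row(s).
- u row (uid=7): matches 1 l row(s) → 1 output row(s).
- u row (uid=3): matches 4 l row(s) → 4 output row(s).
- u row (uid=1): matches 4 l row(s) → 4 output row(s).
- u row (uid=9): matches 1 l row(s) → 1 output row(s).

3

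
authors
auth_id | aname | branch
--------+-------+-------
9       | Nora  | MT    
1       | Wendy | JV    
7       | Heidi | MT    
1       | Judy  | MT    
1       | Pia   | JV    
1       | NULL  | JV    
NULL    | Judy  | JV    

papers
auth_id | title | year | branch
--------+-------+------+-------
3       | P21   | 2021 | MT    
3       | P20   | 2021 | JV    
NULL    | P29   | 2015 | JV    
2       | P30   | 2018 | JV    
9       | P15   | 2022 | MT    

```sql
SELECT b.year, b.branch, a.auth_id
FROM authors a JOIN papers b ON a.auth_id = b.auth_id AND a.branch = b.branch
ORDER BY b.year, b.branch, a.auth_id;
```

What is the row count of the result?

1

INNER JOIN keeps only pairs where the ON condition holds.
Matching on a.auth_id = b.auth_id AND a.branch = b.branch. A NULL in a compared column never satisfies the condition.
- a row (auth_id=9, branch=MT): matches 1 b row(s) → 1 output row(s).
- a row (auth_id=1, branch=JV): no match → dropped.
- a row (auth_id=7, branch=MT): no match → dropped.
- a row (auth_id=1, branch=MT): no match → dropped.
- a row (auth_id=1, branch=JV): no match → dropped.
- a row (auth_id=1, branch=JV): no match → dropped.
- a row (auth_id=NULL, branch=JV): no match → dropped.
Total: 1 rows.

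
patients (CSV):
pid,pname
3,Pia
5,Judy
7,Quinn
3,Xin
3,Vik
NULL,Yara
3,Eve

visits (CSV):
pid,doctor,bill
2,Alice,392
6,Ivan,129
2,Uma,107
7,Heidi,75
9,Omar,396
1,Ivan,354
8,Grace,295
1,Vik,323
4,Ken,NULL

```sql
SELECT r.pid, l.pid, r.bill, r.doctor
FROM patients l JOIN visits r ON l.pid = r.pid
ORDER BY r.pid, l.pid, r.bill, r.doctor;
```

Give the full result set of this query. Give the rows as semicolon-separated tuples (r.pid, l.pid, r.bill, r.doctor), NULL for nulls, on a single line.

(7, 7, 75, Heidi)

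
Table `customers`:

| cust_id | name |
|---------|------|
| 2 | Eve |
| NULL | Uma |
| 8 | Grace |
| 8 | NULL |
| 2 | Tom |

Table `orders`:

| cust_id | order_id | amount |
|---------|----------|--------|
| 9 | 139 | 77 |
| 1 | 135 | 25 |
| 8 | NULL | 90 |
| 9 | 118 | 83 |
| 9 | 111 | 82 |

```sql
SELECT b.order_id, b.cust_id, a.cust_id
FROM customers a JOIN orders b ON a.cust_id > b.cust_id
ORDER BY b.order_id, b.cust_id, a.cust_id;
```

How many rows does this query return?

4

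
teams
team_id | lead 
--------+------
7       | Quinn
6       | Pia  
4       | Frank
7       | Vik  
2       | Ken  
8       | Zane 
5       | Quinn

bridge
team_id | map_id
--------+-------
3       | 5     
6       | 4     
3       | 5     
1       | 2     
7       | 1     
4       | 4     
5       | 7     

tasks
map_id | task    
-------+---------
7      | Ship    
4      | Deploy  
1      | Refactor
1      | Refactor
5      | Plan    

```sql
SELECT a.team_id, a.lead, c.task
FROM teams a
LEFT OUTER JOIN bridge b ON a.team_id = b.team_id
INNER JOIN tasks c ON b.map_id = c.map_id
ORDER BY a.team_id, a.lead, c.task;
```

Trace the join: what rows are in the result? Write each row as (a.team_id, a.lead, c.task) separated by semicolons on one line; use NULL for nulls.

Joins associate left-to-right: teams LEFT JOIN bridge on team_id gives 7 intermediate row(s).
Then INNER JOIN `tasks c` on map_id: keep only rows whose b.map_id appears in c.

(4, Frank, Deploy); (5, Quinn, Ship); (6, Pia, Deploy); (7, Quinn, Refactor); (7, Quinn, Refactor); (7, Vik, Refactor); (7, Vik, Refactor)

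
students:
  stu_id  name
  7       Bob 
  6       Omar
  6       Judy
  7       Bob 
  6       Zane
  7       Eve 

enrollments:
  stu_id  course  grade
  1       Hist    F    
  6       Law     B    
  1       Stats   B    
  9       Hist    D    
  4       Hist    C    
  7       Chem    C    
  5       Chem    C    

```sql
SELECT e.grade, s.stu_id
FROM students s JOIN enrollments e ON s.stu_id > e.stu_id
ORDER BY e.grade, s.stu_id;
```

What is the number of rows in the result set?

INNER JOIN keeps only pairs where the ON condition holds.
Matching on s.stu_id > e.stu_id.
- s[0] stu_id=7 → 5 match(es) in e → 5 row(s).
- s[1] stu_id=6 → 4 match(es) in e → 4 row(s).
- s[2] stu_id=6 → 4 match(es) in e → 4 row(s).
- s[3] stu_id=7 → 5 match(es) in e → 5 row(s).
- s[4] stu_id=6 → 4 match(es) in e → 4 row(s).
- s[5] stu_id=7 → 5 match(es) in e → 5 row(s).
Total: 27 rows.

27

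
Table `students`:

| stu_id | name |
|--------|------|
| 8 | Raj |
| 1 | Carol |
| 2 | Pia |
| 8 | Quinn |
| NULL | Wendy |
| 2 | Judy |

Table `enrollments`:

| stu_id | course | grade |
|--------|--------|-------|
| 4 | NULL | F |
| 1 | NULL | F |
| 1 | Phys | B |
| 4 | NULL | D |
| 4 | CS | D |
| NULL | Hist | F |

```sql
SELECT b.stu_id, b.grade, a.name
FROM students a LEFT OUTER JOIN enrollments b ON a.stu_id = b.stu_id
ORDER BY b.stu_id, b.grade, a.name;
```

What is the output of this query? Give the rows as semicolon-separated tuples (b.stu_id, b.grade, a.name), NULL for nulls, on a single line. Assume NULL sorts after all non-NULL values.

LEFT JOIN keeps every row from `students`; unmatched rows get NULL for `enrollments`'s columns.
Matching on a.stu_id = b.stu_id. A NULL in a compared column never satisfies the condition.
Matched pairs: 2; unmatched a rows kept: 5.

(1, B, Carol); (1, F, Carol); (NULL, NULL, Judy); (NULL, NULL, Pia); (NULL, NULL, Quinn); (NULL, NULL, Raj); (NULL, NULL, Wendy)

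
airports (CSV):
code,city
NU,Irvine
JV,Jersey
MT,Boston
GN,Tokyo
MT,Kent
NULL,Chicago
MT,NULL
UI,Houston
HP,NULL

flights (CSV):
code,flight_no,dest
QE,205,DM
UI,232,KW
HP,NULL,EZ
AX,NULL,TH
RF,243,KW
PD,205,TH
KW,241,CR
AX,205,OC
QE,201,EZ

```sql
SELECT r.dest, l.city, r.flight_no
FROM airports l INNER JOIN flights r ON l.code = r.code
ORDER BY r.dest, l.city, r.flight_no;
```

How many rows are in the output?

2

INNER JOIN keeps only pairs where the ON condition holds.
Matching on l.code = r.code. A NULL in a compared column never satisfies the condition.
- l (code=NU) has no partner → excluded.
- l (code=JV) has no partner → excluded.
- l (code=MT) has no partner → excluded.
- l (code=GN) has no partner → excluded.
- l (code=MT) has no partner → excluded.
- l (code=NULL) has no partner → excluded.
- l (code=MT) has no partner → excluded.
- l (code=UI) pairs with 1 row(s) of r.
- l (code=HP) pairs with 1 row(s) of r.
Total: 2 rows.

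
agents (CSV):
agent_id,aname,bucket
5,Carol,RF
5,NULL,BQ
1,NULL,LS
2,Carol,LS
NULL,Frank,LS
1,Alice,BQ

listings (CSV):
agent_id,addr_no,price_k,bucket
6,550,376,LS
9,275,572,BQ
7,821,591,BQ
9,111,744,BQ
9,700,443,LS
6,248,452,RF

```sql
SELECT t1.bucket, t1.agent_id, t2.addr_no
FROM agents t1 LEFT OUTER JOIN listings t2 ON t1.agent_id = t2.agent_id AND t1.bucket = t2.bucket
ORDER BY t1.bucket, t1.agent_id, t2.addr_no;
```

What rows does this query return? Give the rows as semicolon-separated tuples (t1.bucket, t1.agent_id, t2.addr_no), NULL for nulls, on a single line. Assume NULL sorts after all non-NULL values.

(BQ, 1, NULL); (BQ, 5, NULL); (LS, 1, NULL); (LS, 2, NULL); (LS, NULL, NULL); (RF, 5, NULL)

LEFT JOIN keeps every row from `agents`; unmatched rows get NULL for `listings`'s columns.
Matching on t1.agent_id = t2.agent_id AND t1.bucket = t2.bucket. A NULL in a compared column never satisfies the condition.
Matched pairs: 0; unmatched t1 rows kept: 6.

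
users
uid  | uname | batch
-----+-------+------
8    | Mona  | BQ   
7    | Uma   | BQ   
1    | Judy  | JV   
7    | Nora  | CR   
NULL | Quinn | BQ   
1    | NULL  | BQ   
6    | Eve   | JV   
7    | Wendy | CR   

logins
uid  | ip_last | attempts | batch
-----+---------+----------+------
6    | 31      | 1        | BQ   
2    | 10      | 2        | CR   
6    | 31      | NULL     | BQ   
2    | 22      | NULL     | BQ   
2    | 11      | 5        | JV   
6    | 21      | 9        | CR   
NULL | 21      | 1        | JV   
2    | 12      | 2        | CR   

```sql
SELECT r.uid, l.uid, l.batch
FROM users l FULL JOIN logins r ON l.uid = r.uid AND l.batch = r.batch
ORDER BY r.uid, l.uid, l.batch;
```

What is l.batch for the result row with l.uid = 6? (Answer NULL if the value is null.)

FULL OUTER JOIN keeps every row from both sides; unmatched rows get NULL for the other side's columns.
Matching on l.uid = r.uid AND l.batch = r.batch. A NULL in a compared column never satisfies the condition.
- l row (uid=8, batch=BQ): no match → kept, r columns NULL.
- l row (uid=7, batch=BQ): no match → kept, r columns NULL.
- l row (uid=1, batch=JV): no match → kept, r columns NULL.
- l row (uid=7, batch=CR): no match → kept, r columns NULL.
- l row (uid=NULL, batch=BQ): no match → kept, r columns NULL.
- l row (uid=1, batch=BQ): no match → kept, r columns NULL.
- l row (uid=6, batch=JV): no match → kept, r columns NULL.
- l row (uid=7, batch=CR): no match → kept, r columns NULL.
- plus 8 unmatched r row(s), each kept with NULL l columns.

JV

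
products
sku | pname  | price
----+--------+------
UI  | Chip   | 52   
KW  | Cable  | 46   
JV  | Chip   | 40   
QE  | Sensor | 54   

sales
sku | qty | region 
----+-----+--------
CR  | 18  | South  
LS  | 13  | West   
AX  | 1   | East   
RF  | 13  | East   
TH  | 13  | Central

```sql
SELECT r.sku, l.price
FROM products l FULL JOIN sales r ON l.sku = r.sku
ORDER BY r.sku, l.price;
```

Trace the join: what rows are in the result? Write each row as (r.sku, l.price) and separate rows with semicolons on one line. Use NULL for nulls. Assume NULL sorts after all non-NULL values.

FULL OUTER JOIN keeps every row from both sides; unmatched rows get NULL for the other side's columns.
Matching on l.sku = r.sku.
- sku=UI: no r row matches, row kept with r columns NULL.
- sku=KW: no r row matches, row kept with r columns NULL.
- sku=JV: no r row matches, row kept with r columns NULL.
- sku=QE: no r row matches, row kept with r columns NULL.
- 5 r row(s) had no l match → kept, l columns NULL.
After projecting and ordering:
r.sku | l.price
AX | NULL
CR | NULL
LS | NULL
RF | NULL
TH | NULL
NULL | 40
NULL | 46
NULL | 52
NULL | 54

(AX, NULL); (CR, NULL); (LS, NULL); (RF, NULL); (TH, NULL); (NULL, 40); (NULL, 46); (NULL, 52); (NULL, 54)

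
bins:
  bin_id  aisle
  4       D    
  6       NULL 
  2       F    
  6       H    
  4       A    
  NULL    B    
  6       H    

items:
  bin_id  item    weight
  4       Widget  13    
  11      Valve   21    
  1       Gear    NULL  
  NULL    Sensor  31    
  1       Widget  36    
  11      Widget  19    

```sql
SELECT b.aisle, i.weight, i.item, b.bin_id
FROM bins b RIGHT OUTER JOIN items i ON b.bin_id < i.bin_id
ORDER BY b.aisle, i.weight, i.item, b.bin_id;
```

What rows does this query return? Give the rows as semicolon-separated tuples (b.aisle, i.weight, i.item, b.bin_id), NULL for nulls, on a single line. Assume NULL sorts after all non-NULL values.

RIGHT JOIN keeps every row from `items`; unmatched rows get NULL for `bins`'s columns.
Matching on b.bin_id < i.bin_id. A NULL in a compared column never satisfies the condition.
- b[0] bin_id=4 → 2 match(es) in i → 2 row(s).
- b[1] bin_id=6 → 2 match(es) in i → 2 row(s).
- b[2] bin_id=2 → 3 match(es) in i → 3 row(s).
- b[3] bin_id=6 → 2 match(es) in i → 2 row(s).
- b[4] bin_id=4 → 2 match(es) in i → 2 row(s).
- b[5] bin_id=NULL → no match.
- b[6] bin_id=6 → 2 match(es) in i → 2 row(s).
- 3 row(s) from i found no b partner → padded with NULL.

(A, 19, Widget, 4); (A, 21, Valve, 4); (D, 19, Widget, 4); (D, 21, Valve, 4); (F, 13, Widget, 2); (F, 19, Widget, 2); (F, 21, Valve, 2); (H, 19, Widget, 6); (H, 19, Widget, 6); (H, 21, Valve, 6); (H, 21, Valve, 6); (NULL, 19, Widget, 6); (NULL, 21, Valve, 6); (NULL, 31, Sensor, NULL); (NULL, 36, Widget, NULL); (NULL, NULL, Gear, NULL)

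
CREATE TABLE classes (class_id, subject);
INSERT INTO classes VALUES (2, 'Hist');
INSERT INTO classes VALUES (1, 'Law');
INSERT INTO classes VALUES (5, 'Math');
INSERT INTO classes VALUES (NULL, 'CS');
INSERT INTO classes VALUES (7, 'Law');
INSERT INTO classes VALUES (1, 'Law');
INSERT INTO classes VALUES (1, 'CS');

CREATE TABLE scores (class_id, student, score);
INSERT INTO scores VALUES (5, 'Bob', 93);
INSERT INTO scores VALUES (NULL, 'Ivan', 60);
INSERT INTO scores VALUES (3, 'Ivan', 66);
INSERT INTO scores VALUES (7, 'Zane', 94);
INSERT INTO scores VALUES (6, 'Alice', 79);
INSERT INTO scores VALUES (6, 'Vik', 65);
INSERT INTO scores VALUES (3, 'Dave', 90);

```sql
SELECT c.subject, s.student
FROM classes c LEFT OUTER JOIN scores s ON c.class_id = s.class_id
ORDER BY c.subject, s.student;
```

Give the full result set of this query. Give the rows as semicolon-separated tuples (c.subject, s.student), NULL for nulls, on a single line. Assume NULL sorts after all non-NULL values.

LEFT JOIN keeps every row from `classes`; unmatched rows get NULL for `scores`'s columns.
Matching on c.class_id = s.class_id. A NULL in a compared column never satisfies the condition.
- c (class_id=2) has no partner → padded with NULL.
- c (class_id=1) has no partner → padded with NULL.
- c (class_id=5) pairs with 1 row(s) of s.
- c (class_id=NULL) has no partner → padded with NULL.
- c (class_id=7) pairs with 1 row(s) of s.
- c (class_id=1) has no partner → padded with NULL.
- c (class_id=1) has no partner → padded with NULL.
After projecting and ordering:
c.subject | s.student
CS | NULL
CS | NULL
Hist | NULL
Law | Zane
Law | NULL
Law | NULL
Math | Bob

(CS, NULL); (CS, NULL); (Hist, NULL); (Law, Zane); (Law, NULL); (Law, NULL); (Math, Bob)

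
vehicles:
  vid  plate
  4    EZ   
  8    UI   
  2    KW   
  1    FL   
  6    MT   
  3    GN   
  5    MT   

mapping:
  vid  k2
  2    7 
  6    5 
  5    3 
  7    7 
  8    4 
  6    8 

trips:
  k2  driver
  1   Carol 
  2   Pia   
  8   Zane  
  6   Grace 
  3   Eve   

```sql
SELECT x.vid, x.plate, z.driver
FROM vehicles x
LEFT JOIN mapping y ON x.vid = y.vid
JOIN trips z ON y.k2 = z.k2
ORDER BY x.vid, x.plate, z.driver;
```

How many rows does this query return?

2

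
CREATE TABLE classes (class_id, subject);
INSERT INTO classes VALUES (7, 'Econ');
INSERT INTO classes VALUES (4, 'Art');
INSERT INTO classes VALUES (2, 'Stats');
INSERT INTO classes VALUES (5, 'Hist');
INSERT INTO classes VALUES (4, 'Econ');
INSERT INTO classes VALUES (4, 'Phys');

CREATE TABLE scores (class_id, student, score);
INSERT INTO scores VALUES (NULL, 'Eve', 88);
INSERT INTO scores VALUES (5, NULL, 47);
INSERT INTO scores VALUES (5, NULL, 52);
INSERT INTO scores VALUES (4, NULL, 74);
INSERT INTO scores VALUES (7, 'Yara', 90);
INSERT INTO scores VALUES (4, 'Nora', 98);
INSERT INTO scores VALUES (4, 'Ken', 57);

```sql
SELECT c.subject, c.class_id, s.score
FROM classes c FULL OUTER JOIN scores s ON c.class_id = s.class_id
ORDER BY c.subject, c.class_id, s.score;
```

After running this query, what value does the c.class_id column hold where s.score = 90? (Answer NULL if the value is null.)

FULL OUTER JOIN keeps every row from both sides; unmatched rows get NULL for the other side's columns.
Matching on c.class_id = s.class_id. A NULL in a compared column never satisfies the condition.
- c[0] class_id=7 → 1 match(es) in s → 1 row(s).
- c[1] class_id=4 → 3 match(es) in s → 3 row(s).
- c[2] class_id=2 → no match; kept with NULLs on the s side.
- c[3] class_id=5 → 2 match(es) in s → 2 row(s).
- c[4] class_id=4 → 3 match(es) in s → 3 row(s).
- c[5] class_id=4 → 3 match(es) in s → 3 row(s).
- plus 1 unmatched s row(s), each kept with NULL c columns.

7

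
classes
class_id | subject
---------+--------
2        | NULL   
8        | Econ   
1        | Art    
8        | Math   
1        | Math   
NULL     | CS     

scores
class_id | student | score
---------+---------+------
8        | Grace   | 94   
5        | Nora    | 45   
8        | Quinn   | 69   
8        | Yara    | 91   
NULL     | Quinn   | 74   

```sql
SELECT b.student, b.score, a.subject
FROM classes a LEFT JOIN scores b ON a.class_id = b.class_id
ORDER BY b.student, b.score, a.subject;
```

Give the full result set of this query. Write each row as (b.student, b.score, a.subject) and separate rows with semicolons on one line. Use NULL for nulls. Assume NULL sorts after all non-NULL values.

LEFT JOIN keeps every row from `classes`; unmatched rows get NULL for `scores`'s columns.
Matching on a.class_id = b.class_id. A NULL in a compared column never satisfies the condition.
- class_id=2: no b row matches, row kept with b columns NULL.
- class_id=8: 3 matching b row(s), so 3 row(s) emitted.
- class_id=1: no b row matches, row kept with b columns NULL.
- class_id=8: 3 matching b row(s), so 3 row(s) emitted.
- class_id=1: no b row matches, row kept with b columns NULL.
- class_id=NULL: no b row matches, row kept with b columns NULL.
After projecting and ordering:
b.student | b.score | a.subject
Grace | 94 | Econ
Grace | 94 | Math
Quinn | 69 | Econ
Quinn | 69 | Math
Yara | 91 | Econ
Yara | 91 | Math
NULL | NULL | Art
NULL | NULL | CS
NULL | NULL | Math
NULL | NULL | NULL

(Grace, 94, Econ); (Grace, 94, Math); (Quinn, 69, Econ); (Quinn, 69, Math); (Yara, 91, Econ); (Yara, 91, Math); (NULL, NULL, Art); (NULL, NULL, CS); (NULL, NULL, Math); (NULL, NULL, NULL)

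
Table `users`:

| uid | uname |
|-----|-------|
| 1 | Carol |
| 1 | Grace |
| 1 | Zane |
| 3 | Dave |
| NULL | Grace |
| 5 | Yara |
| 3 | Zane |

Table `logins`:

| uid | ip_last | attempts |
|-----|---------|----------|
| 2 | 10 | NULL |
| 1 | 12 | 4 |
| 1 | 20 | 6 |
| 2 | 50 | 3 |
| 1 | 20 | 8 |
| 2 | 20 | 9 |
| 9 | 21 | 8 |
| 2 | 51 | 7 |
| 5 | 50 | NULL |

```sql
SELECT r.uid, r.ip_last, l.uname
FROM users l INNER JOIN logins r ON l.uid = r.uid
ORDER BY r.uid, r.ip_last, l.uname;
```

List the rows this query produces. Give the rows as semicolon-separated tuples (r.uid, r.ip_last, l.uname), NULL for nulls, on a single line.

(1, 12, Carol); (1, 12, Grace); (1, 12, Zane); (1, 20, Carol); (1, 20, Carol); (1, 20, Grace); (1, 20, Grace); (1, 20, Zane); (1, 20, Zane); (5, 50, Yara)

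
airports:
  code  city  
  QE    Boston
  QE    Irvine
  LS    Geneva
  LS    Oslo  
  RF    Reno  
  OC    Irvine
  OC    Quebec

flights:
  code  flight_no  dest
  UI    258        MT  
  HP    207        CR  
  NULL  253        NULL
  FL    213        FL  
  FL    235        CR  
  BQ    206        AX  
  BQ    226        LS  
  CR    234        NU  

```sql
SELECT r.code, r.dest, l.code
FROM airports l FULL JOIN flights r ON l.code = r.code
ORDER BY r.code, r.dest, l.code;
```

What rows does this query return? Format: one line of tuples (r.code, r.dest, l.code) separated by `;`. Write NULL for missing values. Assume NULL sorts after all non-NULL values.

(BQ, AX, NULL); (BQ, LS, NULL); (CR, NU, NULL); (FL, CR, NULL); (FL, FL, NULL); (HP, CR, NULL); (UI, MT, NULL); (NULL, NULL, LS); (NULL, NULL, LS); (NULL, NULL, OC); (NULL, NULL, OC); (NULL, NULL, QE); (NULL, NULL, QE); (NULL, NULL, RF); (NULL, NULL, NULL)

FULL OUTER JOIN keeps every row from both sides; unmatched rows get NULL for the other side's columns.
Matching on l.code = r.code. A NULL in a compared column never satisfies the condition.
- l row (code=QE): no match → kept, r columns NULL.
- l row (code=QE): no match → kept, r columns NULL.
- l row (code=LS): no match → kept, r columns NULL.
- l row (code=LS): no match → kept, r columns NULL.
- l row (code=RF): no match → kept, r columns NULL.
- l row (code=OC): no match → kept, r columns NULL.
- l row (code=OC): no match → kept, r columns NULL.
- 8 r row(s) had no l match → kept, l columns NULL.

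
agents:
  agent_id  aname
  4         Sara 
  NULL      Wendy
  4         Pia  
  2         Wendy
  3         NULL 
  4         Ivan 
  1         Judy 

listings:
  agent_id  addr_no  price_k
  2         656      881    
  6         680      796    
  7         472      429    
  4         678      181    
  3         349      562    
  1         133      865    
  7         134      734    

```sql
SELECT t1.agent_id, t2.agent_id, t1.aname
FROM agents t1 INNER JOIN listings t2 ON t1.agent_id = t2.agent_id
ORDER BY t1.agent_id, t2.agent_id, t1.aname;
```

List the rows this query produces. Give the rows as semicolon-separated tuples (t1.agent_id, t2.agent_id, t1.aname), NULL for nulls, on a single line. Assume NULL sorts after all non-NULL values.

INNER JOIN keeps only pairs where the ON condition holds.
Matching on t1.agent_id = t2.agent_id. A NULL in a compared column never satisfies the condition.
Matched pairs: 6.

(1, 1, Judy); (2, 2, Wendy); (3, 3, NULL); (4, 4, Ivan); (4, 4, Pia); (4, 4, Sara)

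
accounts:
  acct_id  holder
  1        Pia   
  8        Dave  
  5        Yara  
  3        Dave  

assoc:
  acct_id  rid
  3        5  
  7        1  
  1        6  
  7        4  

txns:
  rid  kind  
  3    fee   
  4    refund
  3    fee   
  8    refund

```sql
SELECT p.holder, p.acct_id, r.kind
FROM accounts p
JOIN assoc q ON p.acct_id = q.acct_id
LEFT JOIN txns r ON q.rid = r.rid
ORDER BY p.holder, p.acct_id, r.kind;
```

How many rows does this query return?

Evaluate left to right. First `accounts p INNER JOIN assoc q` on acct_id: 2 row(s).
Then LEFT JOIN `txns r` on rid: each of those 2 rows is kept; rows whose q.rid has no match in r get NULL for r's columns.
Result: 2 row(s).

2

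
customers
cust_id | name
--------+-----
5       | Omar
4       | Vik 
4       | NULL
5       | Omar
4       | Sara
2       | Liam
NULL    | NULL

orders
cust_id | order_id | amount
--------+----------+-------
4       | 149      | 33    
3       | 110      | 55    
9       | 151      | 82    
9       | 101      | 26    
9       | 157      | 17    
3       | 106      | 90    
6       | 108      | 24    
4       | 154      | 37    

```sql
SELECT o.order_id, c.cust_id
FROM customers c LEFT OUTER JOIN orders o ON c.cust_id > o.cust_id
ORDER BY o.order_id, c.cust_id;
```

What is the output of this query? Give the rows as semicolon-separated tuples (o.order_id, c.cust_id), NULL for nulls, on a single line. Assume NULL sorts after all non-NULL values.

LEFT JOIN keeps every row from `customers`; unmatched rows get NULL for `orders`'s columns.
Matching on c.cust_id > o.cust_id. A NULL in a compared column never satisfies the condition.
- c[0] cust_id=5 → 4 match(es) in o → 4 row(s).
- c[1] cust_id=4 → 2 match(es) in o → 2 row(s).
- c[2] cust_id=4 → 2 match(es) in o → 2 row(s).
- c[3] cust_id=5 → 4 match(es) in o → 4 row(s).
- c[4] cust_id=4 → 2 match(es) in o → 2 row(s).
- c[5] cust_id=2 → no match; kept with NULLs on the o side.
- c[6] cust_id=NULL → no match; kept with NULLs on the o side.

(106, 4); (106, 4); (106, 4); (106, 5); (106, 5); (110, 4); (110, 4); (110, 4); (110, 5); (110, 5); (149, 5); (149, 5); (154, 5); (154, 5); (NULL, 2); (NULL, NULL)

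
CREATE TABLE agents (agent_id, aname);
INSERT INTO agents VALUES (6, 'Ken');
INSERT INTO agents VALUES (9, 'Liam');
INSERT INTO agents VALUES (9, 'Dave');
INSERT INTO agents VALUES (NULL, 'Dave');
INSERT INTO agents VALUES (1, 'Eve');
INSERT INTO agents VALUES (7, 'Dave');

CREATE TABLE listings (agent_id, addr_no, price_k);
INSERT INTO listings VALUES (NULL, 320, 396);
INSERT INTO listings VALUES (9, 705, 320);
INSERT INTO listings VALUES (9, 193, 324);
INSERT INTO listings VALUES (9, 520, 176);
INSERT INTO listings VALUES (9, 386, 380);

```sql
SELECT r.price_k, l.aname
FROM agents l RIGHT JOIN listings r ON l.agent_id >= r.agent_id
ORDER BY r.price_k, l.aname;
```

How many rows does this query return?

9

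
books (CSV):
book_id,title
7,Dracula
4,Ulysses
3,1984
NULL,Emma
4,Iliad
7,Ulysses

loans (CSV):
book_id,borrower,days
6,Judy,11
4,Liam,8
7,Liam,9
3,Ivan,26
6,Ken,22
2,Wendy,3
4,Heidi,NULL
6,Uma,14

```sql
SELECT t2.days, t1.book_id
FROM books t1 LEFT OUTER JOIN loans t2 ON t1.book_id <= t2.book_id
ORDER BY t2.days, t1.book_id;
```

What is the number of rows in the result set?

22

LEFT JOIN keeps every row from `books`; unmatched rows get NULL for `loans`'s columns.
Matching on t1.book_id <= t2.book_id. A NULL in a compared column never satisfies the condition.
Matched pairs: 21; unmatched t1 rows kept: 1.
Total: 21 matched + 1 padded = 22 rows.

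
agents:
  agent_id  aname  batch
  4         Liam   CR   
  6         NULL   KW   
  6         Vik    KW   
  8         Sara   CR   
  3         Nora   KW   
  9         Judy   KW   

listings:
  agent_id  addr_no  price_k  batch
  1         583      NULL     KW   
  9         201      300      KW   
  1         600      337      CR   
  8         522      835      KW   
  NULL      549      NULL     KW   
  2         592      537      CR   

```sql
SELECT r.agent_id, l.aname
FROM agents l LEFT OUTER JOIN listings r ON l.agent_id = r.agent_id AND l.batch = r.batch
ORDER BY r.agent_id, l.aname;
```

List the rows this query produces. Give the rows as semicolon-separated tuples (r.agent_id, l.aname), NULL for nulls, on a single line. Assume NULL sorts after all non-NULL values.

LEFT JOIN keeps every row from `agents`; unmatched rows get NULL for `listings`'s columns.
Matching on l.agent_id = r.agent_id AND l.batch = r.batch. A NULL in a compared column never satisfies the condition.
- l[0] agent_id=4, batch=CR → no match; kept with NULLs on the r side.
- l[1] agent_id=6, batch=KW → no match; kept with NULLs on the r side.
- l[2] agent_id=6, batch=KW → no match; kept with NULLs on the r side.
- l[3] agent_id=8, batch=CR → no match; kept with NULLs on the r side.
- l[4] agent_id=3, batch=KW → no match; kept with NULLs on the r side.
- l[5] agent_id=9, batch=KW → 1 match(es) in r → 1 row(s).
After projecting and ordering:
r.agent_id | l.aname
9 | Judy
NULL | Liam
NULL | Nora
NULL | Sara
NULL | Vik
NULL | NULL

(9, Judy); (NULL, Liam); (NULL, Nora); (NULL, Sara); (NULL, Vik); (NULL, NULL)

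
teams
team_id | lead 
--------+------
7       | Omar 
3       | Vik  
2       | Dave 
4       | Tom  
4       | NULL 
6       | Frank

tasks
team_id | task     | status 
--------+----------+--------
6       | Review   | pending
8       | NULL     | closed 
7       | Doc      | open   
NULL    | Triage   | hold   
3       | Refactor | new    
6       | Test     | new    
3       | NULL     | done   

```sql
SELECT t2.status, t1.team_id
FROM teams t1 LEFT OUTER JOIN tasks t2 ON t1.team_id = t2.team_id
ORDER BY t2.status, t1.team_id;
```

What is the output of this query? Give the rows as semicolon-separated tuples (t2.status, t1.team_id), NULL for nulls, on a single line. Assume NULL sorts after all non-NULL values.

(done, 3); (new, 3); (new, 6); (open, 7); (pending, 6); (NULL, 2); (NULL, 4); (NULL, 4)

LEFT JOIN keeps every row from `teams`; unmatched rows get NULL for `tasks`'s columns.
Matching on t1.team_id = t2.team_id. A NULL in a compared column never satisfies the condition.
- team_id=7: 1 matching t2 row(s), so 1 row(s) emitted.
- team_id=3: 2 matching t2 row(s), so 2 row(s) emitted.
- team_id=2: no t2 row matches, row kept with t2 columns NULL.
- team_id=4: no t2 row matches, row kept with t2 columns NULL.
- team_id=4: no t2 row matches, row kept with t2 columns NULL.
- team_id=6: 2 matching t2 row(s), so 2 row(s) emitted.
After projecting and ordering:
t2.status | t1.team_id
done | 3
new | 3
new | 6
open | 7
pending | 6
NULL | 2
NULL | 4
NULL | 4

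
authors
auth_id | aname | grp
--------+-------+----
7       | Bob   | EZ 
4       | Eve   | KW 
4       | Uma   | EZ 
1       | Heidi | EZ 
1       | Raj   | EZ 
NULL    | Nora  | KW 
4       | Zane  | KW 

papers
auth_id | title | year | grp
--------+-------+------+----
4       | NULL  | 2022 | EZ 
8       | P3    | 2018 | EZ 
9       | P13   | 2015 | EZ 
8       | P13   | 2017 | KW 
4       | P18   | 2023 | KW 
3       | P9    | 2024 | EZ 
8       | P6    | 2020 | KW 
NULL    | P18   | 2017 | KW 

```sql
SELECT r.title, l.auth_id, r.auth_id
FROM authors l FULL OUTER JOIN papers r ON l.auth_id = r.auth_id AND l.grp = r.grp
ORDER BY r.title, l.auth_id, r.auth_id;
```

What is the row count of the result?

FULL OUTER JOIN keeps every row from both sides; unmatched rows get NULL for the other side's columns.
Matching on l.auth_id = r.auth_id AND l.grp = r.grp. A NULL in a compared column never satisfies the condition.
- auth_id=7, grp=EZ: no r row matches, row kept with r columns NULL.
- auth_id=4, grp=KW: 1 matching r row(s), so 1 row(s) emitted.
- auth_id=4, grp=EZ: 1 matching r row(s), so 1 row(s) emitted.
- auth_id=1, grp=EZ: no r row matches, row kept with r columns NULL.
- auth_id=1, grp=EZ: no r row matches, row kept with r columns NULL.
- auth_id=NULL, grp=KW: no r row matches, row kept with r columns NULL.
- auth_id=4, grp=KW: 1 matching r row(s), so 1 row(s) emitted.
- 6 row(s) from r found no l partner → padded with NULL.
Total: 3 matched + 10 padded = 13 rows.

13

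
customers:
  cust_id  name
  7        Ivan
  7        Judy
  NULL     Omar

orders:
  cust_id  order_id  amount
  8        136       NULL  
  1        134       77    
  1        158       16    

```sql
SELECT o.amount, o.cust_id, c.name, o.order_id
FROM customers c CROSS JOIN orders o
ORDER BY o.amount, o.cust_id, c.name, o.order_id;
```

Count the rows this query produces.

CROSS JOIN pairs every row of `customers` with every row of `orders`: 3 × 3 = 9 rows.

9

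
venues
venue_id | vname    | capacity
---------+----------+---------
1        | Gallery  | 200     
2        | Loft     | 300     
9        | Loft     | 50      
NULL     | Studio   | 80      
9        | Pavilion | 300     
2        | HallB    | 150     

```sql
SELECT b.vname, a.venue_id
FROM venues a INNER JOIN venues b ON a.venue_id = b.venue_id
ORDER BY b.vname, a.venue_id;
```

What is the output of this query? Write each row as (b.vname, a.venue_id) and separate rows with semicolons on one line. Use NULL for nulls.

INNER JOIN keeps only pairs where the ON condition holds.
Matching on a.venue_id = b.venue_id. A NULL in a compared column never satisfies the condition.
- venue_id=1: 1 matching b row(s), so 1 row(s) emitted.
- venue_id=2: 2 matching b row(s), so 2 row(s) emitted.
- venue_id=9: 2 matching b row(s), so 2 row(s) emitted.
- venue_id=NULL: no matching b row, dropped.
- venue_id=9: 2 matching b row(s), so 2 row(s) emitted.
- venue_id=2: 2 matching b row(s), so 2 row(s) emitted.
After projecting and ordering:
b.vname | a.venue_id
Gallery | 1
HallB | 2
HallB | 2
Loft | 2
Loft | 2
Loft | 9
Loft | 9
Pavilion | 9
Pavilion | 9

(Gallery, 1); (HallB, 2); (HallB, 2); (Loft, 2); (Loft, 2); (Loft, 9); (Loft, 9); (Pavilion, 9); (Pavilion, 9)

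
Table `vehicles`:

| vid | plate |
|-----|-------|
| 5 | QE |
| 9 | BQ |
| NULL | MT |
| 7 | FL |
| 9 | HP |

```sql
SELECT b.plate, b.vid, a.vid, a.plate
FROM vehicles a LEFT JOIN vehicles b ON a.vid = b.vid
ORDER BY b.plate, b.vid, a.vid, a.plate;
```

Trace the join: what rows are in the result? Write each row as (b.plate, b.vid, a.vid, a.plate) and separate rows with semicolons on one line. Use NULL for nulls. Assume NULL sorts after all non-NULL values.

(BQ, 9, 9, BQ); (BQ, 9, 9, HP); (FL, 7, 7, FL); (HP, 9, 9, BQ); (HP, 9, 9, HP); (QE, 5, 5, QE); (NULL, NULL, NULL, MT)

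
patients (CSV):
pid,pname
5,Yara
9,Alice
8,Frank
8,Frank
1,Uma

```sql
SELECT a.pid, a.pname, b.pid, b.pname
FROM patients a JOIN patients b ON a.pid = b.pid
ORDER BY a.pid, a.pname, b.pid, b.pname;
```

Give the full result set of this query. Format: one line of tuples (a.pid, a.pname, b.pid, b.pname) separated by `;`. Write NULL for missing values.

INNER JOIN keeps only pairs where the ON condition holds.
Matching on a.pid = b.pid.
- a row (pid=5): matches 1 b row(s) → 1 output row(s).
- a row (pid=9): matches 1 b row(s) → 1 output row(s).
- a row (pid=8): matches 2 b row(s) → 2 output row(s).
- a row (pid=8): matches 2 b row(s) → 2 output row(s).
- a row (pid=1): matches 1 b row(s) → 1 output row(s).
After projecting and ordering:
a.pid | a.pname | b.pid | b.pname
1 | Uma | 1 | Uma
5 | Yara | 5 | Yara
8 | Frank | 8 | Frank
8 | Frank | 8 | Frank
8 | Frank | 8 | Frank
8 | Frank | 8 | Frank
9 | Alice | 9 | Alice

(1, Uma, 1, Uma); (5, Yara, 5, Yara); (8, Frank, 8, Frank); (8, Frank, 8, Frank); (8, Frank, 8, Frank); (8, Frank, 8, Frank); (9, Alice, 9, Alice)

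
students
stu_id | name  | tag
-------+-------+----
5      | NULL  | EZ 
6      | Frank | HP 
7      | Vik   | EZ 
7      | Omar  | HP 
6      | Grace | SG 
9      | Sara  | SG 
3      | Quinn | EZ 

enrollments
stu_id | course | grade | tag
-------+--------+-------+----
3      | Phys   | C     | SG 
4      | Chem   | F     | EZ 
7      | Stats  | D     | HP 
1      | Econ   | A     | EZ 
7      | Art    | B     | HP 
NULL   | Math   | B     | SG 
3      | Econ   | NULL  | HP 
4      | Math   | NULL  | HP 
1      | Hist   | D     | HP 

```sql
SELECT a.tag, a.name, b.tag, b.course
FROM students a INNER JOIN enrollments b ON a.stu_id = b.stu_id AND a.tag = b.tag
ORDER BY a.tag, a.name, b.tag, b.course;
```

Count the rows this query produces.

2

INNER JOIN keeps only pairs where the ON condition holds.
Matching on a.stu_id = b.stu_id AND a.tag = b.tag. A NULL in a compared column never satisfies the condition.
Matched pairs: 2.
Total: 2 rows.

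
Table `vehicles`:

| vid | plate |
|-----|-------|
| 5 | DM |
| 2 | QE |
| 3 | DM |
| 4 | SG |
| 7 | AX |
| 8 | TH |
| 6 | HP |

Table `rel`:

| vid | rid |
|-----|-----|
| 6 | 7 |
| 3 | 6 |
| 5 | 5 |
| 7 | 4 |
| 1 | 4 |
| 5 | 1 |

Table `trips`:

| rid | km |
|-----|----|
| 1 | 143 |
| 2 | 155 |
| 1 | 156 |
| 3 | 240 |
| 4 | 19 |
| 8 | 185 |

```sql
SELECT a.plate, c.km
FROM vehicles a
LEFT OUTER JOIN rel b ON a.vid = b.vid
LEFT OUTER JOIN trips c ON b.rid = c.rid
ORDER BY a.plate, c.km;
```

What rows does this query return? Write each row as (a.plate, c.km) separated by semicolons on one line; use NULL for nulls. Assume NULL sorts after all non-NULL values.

Step 1 — a LEFT JOIN b on vid → 8 row(s).
Then LEFT JOIN `trips c` on rid: each of those 8 rows is kept; rows whose b.rid has no match in c get NULL for c's columns.

(AX, 19); (DM, 143); (DM, 156); (DM, NULL); (DM, NULL); (HP, NULL); (QE, NULL); (SG, NULL); (TH, NULL)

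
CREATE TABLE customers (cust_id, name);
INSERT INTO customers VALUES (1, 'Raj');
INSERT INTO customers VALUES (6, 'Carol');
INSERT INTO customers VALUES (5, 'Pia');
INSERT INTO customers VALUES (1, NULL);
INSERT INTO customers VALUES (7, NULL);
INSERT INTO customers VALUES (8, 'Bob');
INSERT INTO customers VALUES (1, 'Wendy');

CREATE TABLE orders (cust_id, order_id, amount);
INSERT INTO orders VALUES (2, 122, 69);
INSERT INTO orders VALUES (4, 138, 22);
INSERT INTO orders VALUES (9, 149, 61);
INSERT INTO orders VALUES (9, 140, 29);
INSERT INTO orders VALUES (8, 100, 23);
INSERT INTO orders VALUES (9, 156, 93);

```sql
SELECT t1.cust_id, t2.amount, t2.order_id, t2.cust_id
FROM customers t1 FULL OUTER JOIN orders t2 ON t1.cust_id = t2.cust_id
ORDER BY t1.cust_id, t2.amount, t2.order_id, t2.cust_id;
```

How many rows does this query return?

FULL OUTER JOIN keeps every row from both sides; unmatched rows get NULL for the other side's columns.
Matching on t1.cust_id = t2.cust_id.
Matched pairs: 1; unmatched t1 rows kept: 6; unmatched t2 rows kept: 5.
Total: 1 matched + 11 padded = 12 rows.

12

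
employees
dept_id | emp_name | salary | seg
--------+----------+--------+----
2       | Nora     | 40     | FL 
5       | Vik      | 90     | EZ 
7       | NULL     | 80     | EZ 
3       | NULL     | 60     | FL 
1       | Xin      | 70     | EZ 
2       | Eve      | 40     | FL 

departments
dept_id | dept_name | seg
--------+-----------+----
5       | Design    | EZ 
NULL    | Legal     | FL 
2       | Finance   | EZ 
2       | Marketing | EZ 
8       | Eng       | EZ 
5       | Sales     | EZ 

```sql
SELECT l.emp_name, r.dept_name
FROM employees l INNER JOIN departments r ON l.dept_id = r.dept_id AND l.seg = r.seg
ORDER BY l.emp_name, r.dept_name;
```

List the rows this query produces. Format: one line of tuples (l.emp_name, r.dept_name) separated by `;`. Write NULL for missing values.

(Vik, Design); (Vik, Sales)

INNER JOIN keeps only pairs where the ON condition holds.
Matching on l.dept_id = r.dept_id AND l.seg = r.seg. A NULL in a compared column never satisfies the condition.
- l[0] dept_id=2, seg=FL → no match; dropped.
- l[1] dept_id=5, seg=EZ → 2 match(es) in r → 2 row(s).
- l[2] dept_id=7, seg=EZ → no match; dropped.
- l[3] dept_id=3, seg=FL → no match; dropped.
- l[4] dept_id=1, seg=EZ → no match; dropped.
- l[5] dept_id=2, seg=FL → no match; dropped.
After projecting and ordering:
l.emp_name | r.dept_name
Vik | Design
Vik | Sales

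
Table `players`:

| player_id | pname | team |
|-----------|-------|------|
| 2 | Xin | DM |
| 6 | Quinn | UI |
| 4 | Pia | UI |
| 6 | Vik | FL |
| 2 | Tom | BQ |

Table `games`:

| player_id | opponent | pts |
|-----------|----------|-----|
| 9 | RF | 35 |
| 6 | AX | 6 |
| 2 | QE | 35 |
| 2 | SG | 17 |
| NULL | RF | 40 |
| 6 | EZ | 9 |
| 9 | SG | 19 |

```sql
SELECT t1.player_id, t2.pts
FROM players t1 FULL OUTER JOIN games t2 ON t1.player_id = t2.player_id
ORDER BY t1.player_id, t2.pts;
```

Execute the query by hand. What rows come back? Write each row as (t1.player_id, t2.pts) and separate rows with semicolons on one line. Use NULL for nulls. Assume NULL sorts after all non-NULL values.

FULL OUTER JOIN keeps every row from both sides; unmatched rows get NULL for the other side's columns.
Matching on t1.player_id = t2.player_id. A NULL in a compared column never satisfies the condition.
Matched pairs: 8; unmatched t1 rows kept: 1; unmatched t2 rows kept: 3.

(2, 17); (2, 17); (2, 35); (2, 35); (4, NULL); (6, 6); (6, 6); (6, 9); (6, 9); (NULL, 19); (NULL, 35); (NULL, 40)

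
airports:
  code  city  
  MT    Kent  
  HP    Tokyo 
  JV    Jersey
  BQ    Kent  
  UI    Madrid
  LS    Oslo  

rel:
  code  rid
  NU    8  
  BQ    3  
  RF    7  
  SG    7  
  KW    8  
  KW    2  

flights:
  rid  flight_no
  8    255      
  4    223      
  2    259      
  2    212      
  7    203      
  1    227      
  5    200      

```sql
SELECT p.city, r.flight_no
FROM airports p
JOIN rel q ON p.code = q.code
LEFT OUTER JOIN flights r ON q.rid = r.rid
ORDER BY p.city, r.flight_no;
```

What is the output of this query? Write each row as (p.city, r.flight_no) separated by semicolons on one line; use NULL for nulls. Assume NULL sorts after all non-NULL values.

(Kent, NULL)

Joins associate left-to-right: airports INNER JOIN rel on code gives 1 intermediate row(s).
Then LEFT JOIN `flights r` on rid: each of those 1 rows is kept; rows whose q.rid has no match in r get NULL for r's columns.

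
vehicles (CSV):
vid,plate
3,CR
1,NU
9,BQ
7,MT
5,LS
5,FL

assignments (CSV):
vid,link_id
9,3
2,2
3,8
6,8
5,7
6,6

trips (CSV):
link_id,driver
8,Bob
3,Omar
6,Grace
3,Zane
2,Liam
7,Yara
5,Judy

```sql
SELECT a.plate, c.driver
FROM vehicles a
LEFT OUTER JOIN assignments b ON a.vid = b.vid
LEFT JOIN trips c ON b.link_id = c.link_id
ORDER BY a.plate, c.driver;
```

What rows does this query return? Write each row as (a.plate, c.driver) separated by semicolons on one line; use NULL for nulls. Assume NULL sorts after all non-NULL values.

Evaluate left to right. First `vehicles a LEFT JOIN assignments b` on vid: 6 row(s).
Then LEFT JOIN `trips c` on link_id: each of those 6 rows is kept; rows whose b.link_id has no match in c get NULL for c's columns.

(BQ, Omar); (BQ, Zane); (CR, Bob); (FL, Yara); (LS, Yara); (MT, NULL); (NU, NULL)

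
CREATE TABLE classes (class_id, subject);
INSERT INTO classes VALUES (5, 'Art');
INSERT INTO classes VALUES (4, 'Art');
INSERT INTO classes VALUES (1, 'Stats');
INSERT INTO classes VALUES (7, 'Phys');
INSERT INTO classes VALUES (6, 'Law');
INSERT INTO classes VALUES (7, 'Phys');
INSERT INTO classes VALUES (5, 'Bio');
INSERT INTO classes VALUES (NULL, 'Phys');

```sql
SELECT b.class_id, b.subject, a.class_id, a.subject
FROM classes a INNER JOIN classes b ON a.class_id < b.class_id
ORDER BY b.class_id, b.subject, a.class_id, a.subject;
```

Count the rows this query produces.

19

INNER JOIN keeps only pairs where the ON condition holds.
Matching on a.class_id < b.class_id. A NULL in a compared column never satisfies the condition.
Matched pairs: 19.
Total: 19 rows.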